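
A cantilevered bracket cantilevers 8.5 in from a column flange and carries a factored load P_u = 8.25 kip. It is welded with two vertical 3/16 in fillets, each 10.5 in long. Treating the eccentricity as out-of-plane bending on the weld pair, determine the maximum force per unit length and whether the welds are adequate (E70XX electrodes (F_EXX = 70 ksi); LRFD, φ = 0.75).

f_max ≈ 1.95 kip/in; adequate

L_w = 2 × 10.5 = 21 in; section modulus (unit throat) S = 2 × L²/6 = 36.75 in².
Direct shear f_v = P/L_w = 8.25/21 = 0.3929 kip/in.
Moment M = P × e = 8.25 × 8.5 = 70.125 kip·in; bending f_b = M/S = 1.908 kip/in.
f_max = √(f_v² + f_b²) = √(0.3929² + 1.908²) = 1.948 kip/in.
φr_n = 0.75 × 0.6 × 70 × (0.707 × 0.1875) = 4.176 kip/in → adequate.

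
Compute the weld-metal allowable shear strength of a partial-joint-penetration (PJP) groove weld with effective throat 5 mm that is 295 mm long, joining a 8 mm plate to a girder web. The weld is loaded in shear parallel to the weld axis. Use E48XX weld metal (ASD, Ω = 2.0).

R_n/Ω ≈ 212 kN

E48XX → F_EXX = 480 MPa.
Effective throat (given) t_e = 5 mm.
A_we = 5 × 295 = 1475 mm².
F_nw = 0.6 F_EXX = 288 MPa.
R_n/Ω = (288 × 1475) / 2.0 × 10⁻³ = 212.4 kN.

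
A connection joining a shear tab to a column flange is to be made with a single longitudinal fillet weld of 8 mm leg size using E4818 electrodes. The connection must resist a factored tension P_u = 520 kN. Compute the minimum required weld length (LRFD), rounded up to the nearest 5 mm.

E48XX → F_EXX = 480 MPa.
Throat t_e = 0.707 × 8 = 5.656 mm.
φr_n = 0.75 × 0.6 × 480 × 5.656 × 10⁻³ = 1.222 kN/mm.
L_req = P_u / φr_n = 520 / 1.222 = 425.6 mm total.
Round up → use L = 430 mm.

L = 430 mm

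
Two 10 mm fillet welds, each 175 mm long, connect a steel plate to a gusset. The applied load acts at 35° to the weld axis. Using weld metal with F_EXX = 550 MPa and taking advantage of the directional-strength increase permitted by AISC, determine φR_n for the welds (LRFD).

t_e = 0.707 × 10 = 7.07 mm; A_we = 7.07 × 350 = 2474 mm².
Directional factor: 1.0 + 0.5 sin^1.5(35°) = 1.217.
F_nw = 0.6 × 550 × 1.217 = 401.7 MPa.
φR_n = 0.75 × 401.7 × 2474 × 10⁻³ = 745.5 kN.

φR_n ≈ 745 kN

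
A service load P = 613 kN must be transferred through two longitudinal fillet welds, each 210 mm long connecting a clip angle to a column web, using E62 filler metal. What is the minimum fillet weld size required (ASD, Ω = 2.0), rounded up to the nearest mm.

w = 12 mm

E62XX → F_EXX = 620 MPa.
Total weld length L = 420 mm.
Required throat t_e = P × Ω / (0.6 F_EXX × L) = 613 × 2.0 / (0.6 × 620 × 420 × 10⁻³) = 7.847 mm.
Required leg w = t_e / 0.707 = 11.1 mm → use 12 mm.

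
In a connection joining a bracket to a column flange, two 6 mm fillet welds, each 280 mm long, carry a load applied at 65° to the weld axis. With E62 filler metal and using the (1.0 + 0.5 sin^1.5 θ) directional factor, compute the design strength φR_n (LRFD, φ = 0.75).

φR_n ≈ 949 kN

E62XX → F_EXX = 620 MPa.
t_e = 0.707 × 6 = 4.242 mm; A_we = 4.242 × 560 = 2376 mm².
Directional factor: 1.0 + 0.5 sin^1.5(65°) = 1.431.
F_nw = 0.6 × 620 × 1.431 = 532.5 MPa.
φR_n = 0.75 × 532.5 × 2376 × 10⁻³ = 948.7 kN.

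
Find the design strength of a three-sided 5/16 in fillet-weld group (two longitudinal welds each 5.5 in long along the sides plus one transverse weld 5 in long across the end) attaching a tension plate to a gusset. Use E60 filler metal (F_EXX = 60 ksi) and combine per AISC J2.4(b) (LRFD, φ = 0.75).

t_e = 0.707 × 0.3125 = 0.2209 in.
R_nwl = 0.6 × 60 × 0.2209 × 11 = 87.49 kip (longitudinal, 2 welds).
R_nwt = 0.6 × 60 × 0.2209 × 5 = 39.77 kip (transverse, base value).
(i) R_nwl + R_nwt = 127.3 kip; (ii) 0.85 R_nwl + 1.5 R_nwt = 134 kip.
R_n = max = 134 kip [governs: (ii)]; φR_n = 100.5 kip.

φR_n ≈ 101 kip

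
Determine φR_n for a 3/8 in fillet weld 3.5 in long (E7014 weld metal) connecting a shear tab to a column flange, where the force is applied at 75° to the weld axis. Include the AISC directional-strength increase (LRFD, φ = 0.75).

φR_n ≈ 43.1 kip

E70XX → F_EXX = 70 ksi.
t_e = 0.707 × 0.375 = 0.2651 in; A_we = 0.2651 × 3.5 = 0.9279 in².
Directional factor: 1.0 + 0.5 sin^1.5(75°) = 1.475.
F_nw = 0.6 × 70 × 1.475 = 61.94 ksi.
φR_n = 0.75 × 61.94 × 0.9279 = 43.1 kip.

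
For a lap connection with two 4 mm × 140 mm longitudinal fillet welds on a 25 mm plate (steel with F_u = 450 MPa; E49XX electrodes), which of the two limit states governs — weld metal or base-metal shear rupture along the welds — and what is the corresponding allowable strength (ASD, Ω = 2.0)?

E49XX → F_EXX = 490 MPa.
t_e = 0.707 × 4 = 2.828 mm; L = 280 mm.
Weld metal: R_n/Ω = (1/2.0) × 0.6 × 490 × 2.828 × 280 × 10⁻³ = 116.4 kN.
Base metal (shear rupture): R_n/Ω = (1/2.0) × 0.6 × 450 × 25 × 280 × 10⁻³ = 945 kN.
Governing: weld metal.

R_n/Ω ≈ 116 kN (weld metal governs)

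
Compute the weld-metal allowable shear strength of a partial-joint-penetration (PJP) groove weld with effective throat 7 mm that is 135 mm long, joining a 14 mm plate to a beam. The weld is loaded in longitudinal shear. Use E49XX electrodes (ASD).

R_n/Ω ≈ 139 kN

E49XX → F_EXX = 490 MPa.
Effective throat (given) t_e = 7 mm.
A_we = 7 × 135 = 945 mm².
F_nw = 0.6 F_EXX = 294 MPa.
R_n/Ω = (294 × 945) / 2.0 × 10⁻³ = 138.9 kN.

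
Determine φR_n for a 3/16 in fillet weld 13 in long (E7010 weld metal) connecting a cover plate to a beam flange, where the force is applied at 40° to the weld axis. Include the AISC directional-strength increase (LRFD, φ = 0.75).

E70XX → F_EXX = 70 ksi.
t_e = 0.707 × 0.1875 = 0.1326 in; A_we = 0.1326 × 13 = 1.723 in².
Directional factor: 1.0 + 0.5 sin^1.5(40°) = 1.258.
F_nw = 0.6 × 70 × 1.258 = 52.82 ksi.
φR_n = 0.75 × 52.82 × 1.723 = 68.27 kip.

φR_n ≈ 68.3 kip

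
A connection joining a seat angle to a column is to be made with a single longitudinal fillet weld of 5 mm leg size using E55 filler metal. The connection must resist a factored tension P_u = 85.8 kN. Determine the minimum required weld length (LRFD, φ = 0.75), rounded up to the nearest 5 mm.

E55XX → F_EXX = 550 MPa.
Throat t_e = 0.707 × 5 = 3.535 mm.
φr_n = 0.75 × 0.6 × 550 × 3.535 × 10⁻³ = 0.8749 kN/mm.
L_req = P_u / φr_n = 85.8 / 0.8749 = 98.07 mm total.
Round up → use L = 100 mm.

L = 100 mm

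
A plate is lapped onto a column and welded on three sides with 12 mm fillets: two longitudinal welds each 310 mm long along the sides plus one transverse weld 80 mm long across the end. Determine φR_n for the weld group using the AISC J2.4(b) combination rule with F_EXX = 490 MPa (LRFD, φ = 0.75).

t_e = 0.707 × 12 = 8.484 mm.
R_nwl = 0.6 × 490 × 8.484 × 620 × 10⁻³ = 1546 kN (longitudinal, 2 welds).
R_nwt = 0.6 × 490 × 8.484 × 80 × 10⁻³ = 199.5 kN (transverse, base value).
(i) R_nwl + R_nwt = 1746 kN; (ii) 0.85 R_nwl + 1.5 R_nwt = 1614 kN.
R_n = max = 1746 kN [governs: (i)]; φR_n = 1310 kN.

φR_n ≈ 1310 kN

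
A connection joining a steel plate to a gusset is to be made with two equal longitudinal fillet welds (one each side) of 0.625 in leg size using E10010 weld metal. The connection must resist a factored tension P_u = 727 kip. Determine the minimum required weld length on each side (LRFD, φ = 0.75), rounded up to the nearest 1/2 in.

L = 18.5 in on each side

E100XX → F_EXX = 100 ksi.
Throat t_e = 0.707 × 0.625 = 0.4419 in.
φr_n = 0.75 × 0.6 × 100 × 0.4419 = 19.88 kip/in.
L_req = P_u / φr_n = 727 / 19.88 = 36.56 in total.
Per side: 36.56 / 2 = 18.28 in.
Round up → use L = 18.5 in on each side.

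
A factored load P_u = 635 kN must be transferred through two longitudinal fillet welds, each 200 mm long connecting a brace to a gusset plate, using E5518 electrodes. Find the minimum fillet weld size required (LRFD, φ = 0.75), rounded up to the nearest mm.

w = 10 mm

E55XX → F_EXX = 550 MPa.
Total weld length L = 400 mm.
Required throat t_e = P_u / (φ × 0.6 F_EXX × L) = 635 / (0.75 × 0.6 × 550 × 400 × 10⁻³) = 6.414 mm.
Required leg w = t_e / 0.707 = 9.072 mm → use 10 mm.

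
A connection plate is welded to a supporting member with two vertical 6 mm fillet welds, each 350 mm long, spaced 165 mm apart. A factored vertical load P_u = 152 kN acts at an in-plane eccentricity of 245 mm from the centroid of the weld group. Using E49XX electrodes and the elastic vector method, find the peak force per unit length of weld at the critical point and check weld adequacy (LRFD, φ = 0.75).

f_max ≈ 725 N/mm; adequate

E49XX → F_EXX = 490 MPa.
Total weld length L_w = 700 mm. Treat welds as unit-width lines.
Polar moment about centroid: J = 2[d³/12 + d(b/2)²] = 2[350³/12 + 350×82.5²] = 11910000 mm³.
Direct shear f_v = P/L_w = 152×10³ / 700 = 217.1 N/mm (vertical).
Torsion M = P·e = 152×10³ × 245 = 37240000 N·mm.
Critical point at (x, y) = (82.5, 175) from centroid. f_tx = M·y/J = 547.2 N/mm; f_ty = M·x/J = 258 N/mm.
Resultant f_max = √[f_tx² + (f_v + f_ty)²] = √[547.2² + (217.1 + 258)²] = 724.7 N/mm.
Capacity per unit length: φr_n = 0.75 × 0.6 × 490 × (0.707 × 6) = 935.4 N/mm.
724.7 ≤ 935.4 → adequate.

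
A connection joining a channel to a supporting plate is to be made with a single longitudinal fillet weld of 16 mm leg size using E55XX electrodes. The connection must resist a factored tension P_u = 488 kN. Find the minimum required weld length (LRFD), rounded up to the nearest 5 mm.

E55XX → F_EXX = 550 MPa.
Throat t_e = 0.707 × 16 = 11.31 mm.
φr_n = 0.75 × 0.6 × 550 × 11.31 × 10⁻³ = 2.8 kN/mm.
L_req = P_u / φr_n = 488 / 2.8 = 174.3 mm total.
Round up → use L = 175 mm.

L = 175 mm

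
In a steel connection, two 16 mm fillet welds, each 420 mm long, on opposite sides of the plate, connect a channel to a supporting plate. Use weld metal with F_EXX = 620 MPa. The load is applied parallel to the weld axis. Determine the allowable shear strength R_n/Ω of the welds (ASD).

Effective throat t_e = 0.707 × 16 = 11.31 mm.
Total length L = 840 mm; A_we = 11.31 × 840 = 9502 mm².
F_nw = 0.6 F_EXX = 0.6 × 620 = 372 MPa.
R_n = 372 × 9502 × 10⁻³ = 3535 kN; R_n/Ω = 3535/2.0 = 1767 kN.

R_n/Ω ≈ 1770 kN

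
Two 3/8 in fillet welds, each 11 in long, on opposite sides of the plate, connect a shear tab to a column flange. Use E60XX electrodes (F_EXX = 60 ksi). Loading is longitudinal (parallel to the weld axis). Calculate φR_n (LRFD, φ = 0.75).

φR_n ≈ 157 kip

Effective throat t_e = 0.707 × 0.375 = 0.2651 in.
Total length L = 22 in; A_we = 0.2651 × 22 = 5.833 in².
F_nw = 0.6 F_EXX = 0.6 × 60 = 36 ksi.
φR_n = 0.75 × 36 × 5.833 = 157.5 kip.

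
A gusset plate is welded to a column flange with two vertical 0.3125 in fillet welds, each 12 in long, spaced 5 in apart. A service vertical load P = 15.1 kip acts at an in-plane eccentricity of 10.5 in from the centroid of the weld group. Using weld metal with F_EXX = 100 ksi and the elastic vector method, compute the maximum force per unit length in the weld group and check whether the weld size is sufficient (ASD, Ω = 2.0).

f_max ≈ 2.66 kip/in; adequate

Total weld length L_w = 24 in. Treat welds as unit-width lines.
Polar moment about centroid: J = 2[d³/12 + d(b/2)²] = 2[12³/12 + 12×2.5²] = 438 in³.
Direct shear f_v = P/L_w = 15.1 / 24 = 0.6292 kip/in (vertical).
Torsion M = P·e = 15.1 × 10.5 = 158.55 kip·in.
Critical point at (x, y) = (2.5, 6) from centroid. f_tx = M·y/J = 2.172 kip/in; f_ty = M·x/J = 0.905 kip/in.
Resultant f_max = √[f_tx² + (f_v + f_ty)²] = √[2.172² + (0.6292 + 0.905)²] = 2.659 kip/in.
Capacity per unit length: r_n/Ω = (1/2.0) × 0.6 × 100 × (0.707 × 0.3125) = 6.628 kip/in.
2.659 ≤ 6.628 → adequate.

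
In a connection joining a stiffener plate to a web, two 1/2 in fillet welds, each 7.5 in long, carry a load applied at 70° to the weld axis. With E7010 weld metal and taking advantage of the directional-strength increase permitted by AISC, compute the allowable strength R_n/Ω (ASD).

E70XX → F_EXX = 70 ksi.
t_e = 0.707 × 0.5 = 0.3535 in; A_we = 0.3535 × 15 = 5.302 in².
Directional factor: 1.0 + 0.5 sin^1.5(70°) = 1.455.
F_nw = 0.6 × 70 × 1.455 = 61.13 ksi.
R_n/Ω = (61.13 × 5.302) / 2.0 = 162.1 kips.

R_n/Ω ≈ 162 kips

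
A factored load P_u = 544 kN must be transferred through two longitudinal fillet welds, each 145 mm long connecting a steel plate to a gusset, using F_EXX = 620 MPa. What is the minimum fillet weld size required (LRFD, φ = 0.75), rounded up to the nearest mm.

w = 10 mm

Total weld length L = 290 mm.
Required throat t_e = P_u / (φ × 0.6 F_EXX × L) = 544 / (0.75 × 0.6 × 620 × 290 × 10⁻³) = 6.724 mm.
Required leg w = t_e / 0.707 = 9.51 mm → use 10 mm.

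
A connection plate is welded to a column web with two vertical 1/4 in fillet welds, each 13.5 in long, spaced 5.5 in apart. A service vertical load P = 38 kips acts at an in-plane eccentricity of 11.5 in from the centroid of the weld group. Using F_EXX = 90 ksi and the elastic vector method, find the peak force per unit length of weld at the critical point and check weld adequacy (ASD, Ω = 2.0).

f_max ≈ 5.86 kip/in; NOT adequate

Total weld length L_w = 27 in. Treat welds as unit-width lines.
Polar moment about centroid: J = 2[d³/12 + d(b/2)²] = 2[13.5³/12 + 13.5×2.75²] = 614.2 in³.
Direct shear f_v = P/L_w = 38 / 27 = 1.407 kip/in (vertical).
Torsion M = P·e = 38 × 11.5 = 437 kip·in.
Critical point at (x, y) = (2.75, 6.75) from centroid. f_tx = M·y/J = 4.802 kip/in; f_ty = M·x/J = 1.956 kip/in.
Resultant f_max = √[f_tx² + (f_v + f_ty)²] = √[4.802² + (1.407 + 1.956)²] = 5.863 kip/in.
Capacity per unit length: r_n/Ω = (1/2.0) × 0.6 × 90 × (0.707 × 0.25) = 4.772 kip/in.
5.863 > 4.772 → NOT adequate.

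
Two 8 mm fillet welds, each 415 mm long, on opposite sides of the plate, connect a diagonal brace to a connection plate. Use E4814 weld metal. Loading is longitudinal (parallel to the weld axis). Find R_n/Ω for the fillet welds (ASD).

E48XX → F_EXX = 480 MPa.
Effective throat t_e = 0.707 × 8 = 5.656 mm.
Total length L = 830 mm; A_we = 5.656 × 830 = 4694 mm².
F_nw = 0.6 F_EXX = 0.6 × 480 = 288 MPa.
R_n = 288 × 4694 × 10⁻³ = 1352 kN; R_n/Ω = 1352/2.0 = 676 kN.

R_n/Ω ≈ 676 kN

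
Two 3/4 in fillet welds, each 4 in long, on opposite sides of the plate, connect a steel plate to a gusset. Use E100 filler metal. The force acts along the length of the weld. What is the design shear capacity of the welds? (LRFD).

φR_n ≈ 191 kip

E100XX → F_EXX = 100 ksi.
Effective throat t_e = 0.707 × 0.75 = 0.5302 in.
Total length L = 8 in; A_we = 0.5302 × 8 = 4.242 in².
F_nw = 0.6 F_EXX = 0.6 × 100 = 60 ksi.
φR_n = 0.75 × 60 × 4.242 = 190.9 kip.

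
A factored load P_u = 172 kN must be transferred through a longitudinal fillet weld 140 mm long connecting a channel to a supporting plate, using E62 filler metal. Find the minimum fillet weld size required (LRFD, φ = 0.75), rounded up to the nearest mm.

E62XX → F_EXX = 620 MPa.
Total weld length L = 140 mm.
Required throat t_e = P_u / (φ × 0.6 F_EXX × L) = 172 / (0.75 × 0.6 × 620 × 140 × 10⁻³) = 4.403 mm.
Required leg w = t_e / 0.707 = 6.228 mm → use 7 mm.

w = 7 mm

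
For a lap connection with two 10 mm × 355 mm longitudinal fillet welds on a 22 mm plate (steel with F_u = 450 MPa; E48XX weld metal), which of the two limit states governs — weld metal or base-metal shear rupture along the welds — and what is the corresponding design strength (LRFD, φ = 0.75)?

φR_n ≈ 1080 kN (weld metal governs)

E48XX → F_EXX = 480 MPa.
t_e = 0.707 × 10 = 7.07 mm; L = 710 mm.
Weld metal: φR_n = 0.75 × 0.6 × 480 × 7.07 × 710 × 10⁻³ = 1084 kN.
Base metal (shear rupture): φR_n = 0.75 × 0.6 × 450 × 22 × 710 × 10⁻³ = 3163 kN.
Governing: weld metal.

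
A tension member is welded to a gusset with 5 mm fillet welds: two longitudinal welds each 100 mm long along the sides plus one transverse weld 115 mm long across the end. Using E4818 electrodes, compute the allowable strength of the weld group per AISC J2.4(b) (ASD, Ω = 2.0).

R_n/Ω ≈ 174 kN

E48XX → F_EXX = 480 MPa.
t_e = 0.707 × 5 = 3.535 mm.
R_nwl = 0.6 × 480 × 3.535 × 200 × 10⁻³ = 203.6 kN (longitudinal, 2 welds).
R_nwt = 0.6 × 480 × 3.535 × 115 × 10⁻³ = 117.1 kN (transverse, base value).
(i) R_nwl + R_nwt = 320.7 kN; (ii) 0.85 R_nwl + 1.5 R_nwt = 348.7 kN.
R_n = max = 348.7 kN [governs: (ii)]; R_n/Ω = 174.3 kN.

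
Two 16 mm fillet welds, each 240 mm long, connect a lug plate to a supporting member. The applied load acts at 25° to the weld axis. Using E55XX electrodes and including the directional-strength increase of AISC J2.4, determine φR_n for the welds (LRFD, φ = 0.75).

φR_n ≈ 1530 kN

E55XX → F_EXX = 550 MPa.
t_e = 0.707 × 16 = 11.31 mm; A_we = 11.31 × 480 = 5430 mm².
Directional factor: 1.0 + 0.5 sin^1.5(25°) = 1.137.
F_nw = 0.6 × 550 × 1.137 = 375.3 MPa.
φR_n = 0.75 × 375.3 × 5430 × 10⁻³ = 1528 kN.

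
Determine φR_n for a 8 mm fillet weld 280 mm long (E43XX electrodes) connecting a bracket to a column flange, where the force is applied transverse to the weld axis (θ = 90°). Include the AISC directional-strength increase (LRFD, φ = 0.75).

E43XX → F_EXX = 430 MPa.
t_e = 0.707 × 8 = 5.656 mm; A_we = 5.656 × 280 = 1584 mm².
Directional factor: 1.0 + 0.5 sin^1.5(90°) = 1.5.
F_nw = 0.6 × 430 × 1.5 = 387 MPa.
φR_n = 0.75 × 387 × 1584 × 10⁻³ = 459.7 kN.

φR_n ≈ 460 kN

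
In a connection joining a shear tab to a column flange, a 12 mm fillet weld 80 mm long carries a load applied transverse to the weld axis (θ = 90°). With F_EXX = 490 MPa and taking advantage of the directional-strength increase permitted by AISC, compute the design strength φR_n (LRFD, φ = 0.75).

t_e = 0.707 × 12 = 8.484 mm; A_we = 8.484 × 80 = 678.7 mm².
Directional factor: 1.0 + 0.5 sin^1.5(90°) = 1.5.
F_nw = 0.6 × 490 × 1.5 = 441 MPa.
φR_n = 0.75 × 441 × 678.7 × 10⁻³ = 224.5 kN.

φR_n ≈ 224 kN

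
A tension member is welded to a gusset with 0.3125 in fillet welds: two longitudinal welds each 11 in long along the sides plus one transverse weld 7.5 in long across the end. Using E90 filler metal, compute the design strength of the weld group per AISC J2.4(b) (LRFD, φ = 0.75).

φR_n ≈ 268 kip

E90XX → F_EXX = 90 ksi.
t_e = 0.707 × 0.3125 = 0.2209 in.
R_nwl = 0.6 × 90 × 0.2209 × 22 = 262.5 kip (longitudinal, 2 welds).
R_nwt = 0.6 × 90 × 0.2209 × 7.5 = 89.48 kip (transverse, base value).
(i) R_nwl + R_nwt = 352 kip; (ii) 0.85 R_nwl + 1.5 R_nwt = 357.3 kip.
R_n = max = 357.3 kip [governs: (ii)]; φR_n = 268 kip.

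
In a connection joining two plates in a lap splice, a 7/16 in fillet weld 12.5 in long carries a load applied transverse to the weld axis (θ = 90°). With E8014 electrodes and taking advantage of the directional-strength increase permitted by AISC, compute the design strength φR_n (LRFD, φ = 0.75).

φR_n ≈ 209 kip

E80XX → F_EXX = 80 ksi.
t_e = 0.707 × 0.4375 = 0.3093 in; A_we = 0.3093 × 12.5 = 3.866 in².
Directional factor: 1.0 + 0.5 sin^1.5(90°) = 1.5.
F_nw = 0.6 × 80 × 1.5 = 72 ksi.
φR_n = 0.75 × 72 × 3.866 = 208.8 kip.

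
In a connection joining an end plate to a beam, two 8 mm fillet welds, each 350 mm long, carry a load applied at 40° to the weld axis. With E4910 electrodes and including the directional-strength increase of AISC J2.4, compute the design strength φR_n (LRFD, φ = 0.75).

E49XX → F_EXX = 490 MPa.
t_e = 0.707 × 8 = 5.656 mm; A_we = 5.656 × 700 = 3959 mm².
Directional factor: 1.0 + 0.5 sin^1.5(40°) = 1.258.
F_nw = 0.6 × 490 × 1.258 = 369.8 MPa.
φR_n = 0.75 × 369.8 × 3959 × 10⁻³ = 1098 kN.

φR_n ≈ 1100 kN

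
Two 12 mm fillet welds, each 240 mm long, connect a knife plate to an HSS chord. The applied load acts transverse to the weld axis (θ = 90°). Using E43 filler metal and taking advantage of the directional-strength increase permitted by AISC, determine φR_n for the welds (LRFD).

φR_n ≈ 1180 kN

E43XX → F_EXX = 430 MPa.
t_e = 0.707 × 12 = 8.484 mm; A_we = 8.484 × 480 = 4072 mm².
Directional factor: 1.0 + 0.5 sin^1.5(90°) = 1.5.
F_nw = 0.6 × 430 × 1.5 = 387 MPa.
φR_n = 0.75 × 387 × 4072 × 10⁻³ = 1182 kN.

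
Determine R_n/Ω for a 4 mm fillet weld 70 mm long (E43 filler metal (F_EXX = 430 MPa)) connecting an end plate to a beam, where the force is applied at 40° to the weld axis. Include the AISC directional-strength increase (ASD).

R_n/Ω ≈ 32.1 kN

t_e = 0.707 × 4 = 2.828 mm; A_we = 2.828 × 70 = 198 mm².
Directional factor: 1.0 + 0.5 sin^1.5(40°) = 1.258.
F_nw = 0.6 × 430 × 1.258 = 324.5 MPa.
R_n/Ω = (324.5 × 198) / 2.0 × 10⁻³ = 32.12 kN.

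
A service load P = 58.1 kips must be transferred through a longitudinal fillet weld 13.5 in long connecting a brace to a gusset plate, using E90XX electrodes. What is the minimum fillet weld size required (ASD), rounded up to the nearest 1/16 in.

E90XX → F_EXX = 90 ksi.
Total weld length L = 13.5 in.
Required throat t_e = P × Ω / (0.6 F_EXX × L) = 58.1 × 2.0 / (0.6 × 90 × 13.5) = 0.1594 in.
Required leg w = t_e / 0.707 = 0.2255 in → use 1/4 in.

w = 1/4 in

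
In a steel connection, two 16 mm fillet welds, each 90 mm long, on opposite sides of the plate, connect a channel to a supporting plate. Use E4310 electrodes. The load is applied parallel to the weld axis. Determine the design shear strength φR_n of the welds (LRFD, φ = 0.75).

E43XX → F_EXX = 430 MPa.
Effective throat t_e = 0.707 × 16 = 11.31 mm.
Total length L = 180 mm; A_we = 11.31 × 180 = 2036 mm².
F_nw = 0.6 F_EXX = 0.6 × 430 = 258 MPa.
φR_n = 0.75 × 258 × 2036 × 10⁻³ = 394 kN.

φR_n ≈ 394 kN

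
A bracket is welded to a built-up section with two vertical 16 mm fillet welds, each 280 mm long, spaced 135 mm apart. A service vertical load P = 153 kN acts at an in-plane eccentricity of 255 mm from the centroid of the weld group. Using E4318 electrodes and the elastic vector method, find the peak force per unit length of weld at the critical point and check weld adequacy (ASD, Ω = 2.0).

f_max ≈ 1120 N/mm; adequate

E43XX → F_EXX = 430 MPa.
Total weld length L_w = 560 mm. Treat welds as unit-width lines.
Polar moment about centroid: J = 2[d³/12 + d(b/2)²] = 2[280³/12 + 280×67.5²] = 6210000 mm³.
Direct shear f_v = P/L_w = 153×10³ / 560 = 273.2 N/mm (vertical).
Torsion M = P·e = 153×10³ × 255 = 39015000 N·mm.
Critical point at (x, y) = (67.5, 140) from centroid. f_tx = M·y/J = 879.5 N/mm; f_ty = M·x/J = 424.1 N/mm.
Resultant f_max = √[f_tx² + (f_v + f_ty)²] = √[879.5² + (273.2 + 424.1)²] = 1122 N/mm.
Capacity per unit length: r_n/Ω = (1/2.0) × 0.6 × 430 × (0.707 × 16) = 1459 N/mm.
1122 ≤ 1459 → adequate.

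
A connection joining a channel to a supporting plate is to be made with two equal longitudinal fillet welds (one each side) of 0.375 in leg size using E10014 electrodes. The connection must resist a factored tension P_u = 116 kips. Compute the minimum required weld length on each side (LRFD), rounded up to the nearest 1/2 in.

L = 5 in on each side

E100XX → F_EXX = 100 ksi.
Throat t_e = 0.707 × 0.375 = 0.2651 in.
φr_n = 0.75 × 0.6 × 100 × 0.2651 = 11.93 kips/in.
L_req = P_u / φr_n = 116 / 11.93 = 9.723 in total.
Per side: 9.723 / 2 = 4.861 in.
Round up → use L = 5 in on each side.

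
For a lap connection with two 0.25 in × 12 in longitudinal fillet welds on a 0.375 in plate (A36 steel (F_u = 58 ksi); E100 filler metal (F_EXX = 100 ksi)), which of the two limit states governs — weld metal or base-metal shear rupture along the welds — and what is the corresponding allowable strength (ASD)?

R_n/Ω ≈ 127 kip (weld metal governs)

t_e = 0.707 × 0.25 = 0.1767 in; L = 24 in.
Weld metal: R_n/Ω = (1/2.0) × 0.6 × 100 × 0.1767 × 24 = 127.3 kip.
Base metal (shear rupture): R_n/Ω = (1/2.0) × 0.6 × 58 × 0.375 × 24 = 156.6 kip.
Governing: weld metal.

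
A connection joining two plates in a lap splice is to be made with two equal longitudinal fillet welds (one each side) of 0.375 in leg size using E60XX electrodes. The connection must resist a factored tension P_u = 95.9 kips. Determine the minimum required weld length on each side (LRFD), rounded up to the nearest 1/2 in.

L = 7 in on each side

E60XX → F_EXX = 60 ksi.
Throat t_e = 0.707 × 0.375 = 0.2651 in.
φr_n = 0.75 × 0.6 × 60 × 0.2651 = 7.158 kips/in.
L_req = P_u / φr_n = 95.9 / 7.158 = 13.4 in total.
Per side: 13.4 / 2 = 6.698 in.
Round up → use L = 7 in on each side.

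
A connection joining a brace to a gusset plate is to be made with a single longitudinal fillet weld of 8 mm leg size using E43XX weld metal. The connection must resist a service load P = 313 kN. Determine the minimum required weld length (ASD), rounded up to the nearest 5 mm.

L = 430 mm

E43XX → F_EXX = 430 MPa.
Throat t_e = 0.707 × 8 = 5.656 mm.
r_n/Ω = (0.6 × 430 × 5.656) / 2.0 = 729.6 N/mm = 0.7296 kN/mm.
L_req = P / (r_n/Ω) = 313 / 0.7296 = 429 mm total.
Round up → use L = 430 mm.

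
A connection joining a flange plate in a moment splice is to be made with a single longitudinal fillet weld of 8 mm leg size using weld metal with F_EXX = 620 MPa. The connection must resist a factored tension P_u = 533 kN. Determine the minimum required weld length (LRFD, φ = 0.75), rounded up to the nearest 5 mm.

Throat t_e = 0.707 × 8 = 5.656 mm.
φr_n = 0.75 × 0.6 × 620 × 5.656 × 10⁻³ = 1.578 kN/mm.
L_req = P_u / φr_n = 533 / 1.578 = 337.8 mm total.
Round up → use L = 340 mm.

L = 340 mm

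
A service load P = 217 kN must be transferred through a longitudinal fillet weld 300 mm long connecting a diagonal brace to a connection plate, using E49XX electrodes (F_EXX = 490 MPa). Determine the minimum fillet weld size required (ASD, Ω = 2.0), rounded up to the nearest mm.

Total weld length L = 300 mm.
Required throat t_e = P × Ω / (0.6 F_EXX × L) = 217 × 2.0 / (0.6 × 490 × 300 × 10⁻³) = 4.921 mm.
Required leg w = t_e / 0.707 = 6.96 mm → use 7 mm.

w = 7 mm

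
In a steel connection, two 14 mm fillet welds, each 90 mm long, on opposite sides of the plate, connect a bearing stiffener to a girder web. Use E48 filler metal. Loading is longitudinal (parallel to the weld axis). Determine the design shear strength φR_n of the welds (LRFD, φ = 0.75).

E48XX → F_EXX = 480 MPa.
Effective throat t_e = 0.707 × 14 = 9.898 mm.
Total length L = 180 mm; A_we = 9.898 × 180 = 1782 mm².
F_nw = 0.6 F_EXX = 0.6 × 480 = 288 MPa.
φR_n = 0.75 × 288 × 1782 × 10⁻³ = 384.8 kN.

φR_n ≈ 385 kN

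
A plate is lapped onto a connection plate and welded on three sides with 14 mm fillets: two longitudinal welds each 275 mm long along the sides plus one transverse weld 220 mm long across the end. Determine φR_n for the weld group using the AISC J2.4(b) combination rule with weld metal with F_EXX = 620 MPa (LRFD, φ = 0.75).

φR_n ≈ 2200 kN

t_e = 0.707 × 14 = 9.898 mm.
R_nwl = 0.6 × 620 × 9.898 × 550 × 10⁻³ = 2025 kN (longitudinal, 2 welds).
R_nwt = 0.6 × 620 × 9.898 × 220 × 10⁻³ = 810.1 kN (transverse, base value).
(i) R_nwl + R_nwt = 2835 kN; (ii) 0.85 R_nwl + 1.5 R_nwt = 2936 kN.
R_n = max = 2936 kN [governs: (ii)]; φR_n = 2202 kN.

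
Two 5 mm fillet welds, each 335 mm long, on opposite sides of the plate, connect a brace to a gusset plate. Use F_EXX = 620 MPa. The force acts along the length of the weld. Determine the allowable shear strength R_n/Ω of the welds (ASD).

R_n/Ω ≈ 441 kN

Effective throat t_e = 0.707 × 5 = 3.535 mm.
Total length L = 670 mm; A_we = 3.535 × 670 = 2368 mm².
F_nw = 0.6 F_EXX = 0.6 × 620 = 372 MPa.
R_n = 372 × 2368 × 10⁻³ = 881.1 kN; R_n/Ω = 881.1/2.0 = 440.5 kN.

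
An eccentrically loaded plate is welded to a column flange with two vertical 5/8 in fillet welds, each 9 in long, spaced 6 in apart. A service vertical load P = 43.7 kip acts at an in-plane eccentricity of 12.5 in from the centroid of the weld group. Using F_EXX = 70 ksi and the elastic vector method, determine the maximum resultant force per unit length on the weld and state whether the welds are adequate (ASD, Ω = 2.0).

Total weld length L_w = 18 in. Treat welds as unit-width lines.
Polar moment about centroid: J = 2[d³/12 + d(b/2)²] = 2[9³/12 + 9×3²] = 283.5 in³.
Direct shear f_v = P/L_w = 43.7 / 18 = 2.428 kip/in (vertical).
Torsion M = P·e = 43.7 × 12.5 = 546.25 kip·in.
Critical point at (x, y) = (3, 4.5) from centroid. f_tx = M·y/J = 8.671 kip/in; f_ty = M·x/J = 5.78 kip/in.
Resultant f_max = √[f_tx² + (f_v + f_ty)²] = √[8.671² + (2.428 + 5.78)²] = 11.94 kip/in.
Capacity per unit length: r_n/Ω = (1/2.0) × 0.6 × 70 × (0.707 × 0.625) = 9.279 kip/in.
11.94 > 9.279 → NOT adequate.

f_max ≈ 11.9 kip/in; NOT adequate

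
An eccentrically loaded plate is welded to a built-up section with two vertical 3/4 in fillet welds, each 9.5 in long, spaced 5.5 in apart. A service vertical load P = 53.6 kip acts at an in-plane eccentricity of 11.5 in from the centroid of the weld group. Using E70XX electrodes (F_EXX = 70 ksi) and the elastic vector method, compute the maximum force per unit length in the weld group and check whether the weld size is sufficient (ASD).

f_max ≈ 13.4 kip/in; NOT adequate

Total weld length L_w = 19 in. Treat welds as unit-width lines.
Polar moment about centroid: J = 2[d³/12 + d(b/2)²] = 2[9.5³/12 + 9.5×2.75²] = 286.6 in³.
Direct shear f_v = P/L_w = 53.6 / 19 = 2.821 kip/in (vertical).
Torsion M = P·e = 53.6 × 11.5 = 616.4 kip·in.
Critical point at (x, y) = (2.75, 4.75) from centroid. f_tx = M·y/J = 10.22 kip/in; f_ty = M·x/J = 5.915 kip/in.
Resultant f_max = √[f_tx² + (f_v + f_ty)²] = √[10.22² + (2.821 + 5.915)²] = 13.44 kip/in.
Capacity per unit length: r_n/Ω = (1/2.0) × 0.6 × 70 × (0.707 × 0.75) = 11.14 kip/in.
13.44 > 11.14 → NOT adequate.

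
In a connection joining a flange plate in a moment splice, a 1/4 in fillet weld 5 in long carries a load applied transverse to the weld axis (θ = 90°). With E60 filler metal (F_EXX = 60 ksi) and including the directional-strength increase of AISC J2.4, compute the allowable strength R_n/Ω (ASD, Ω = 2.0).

R_n/Ω ≈ 23.9 kip

t_e = 0.707 × 0.25 = 0.1767 in; A_we = 0.1767 × 5 = 0.8837 in².
Directional factor: 1.0 + 0.5 sin^1.5(90°) = 1.5.
F_nw = 0.6 × 60 × 1.5 = 54 ksi.
R_n/Ω = (54 × 0.8837) / 2.0 = 23.86 kip.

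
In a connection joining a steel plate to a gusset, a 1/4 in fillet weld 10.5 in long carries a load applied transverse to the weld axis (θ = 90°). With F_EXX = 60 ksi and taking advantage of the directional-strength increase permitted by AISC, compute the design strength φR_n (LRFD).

φR_n ≈ 75.2 kip

t_e = 0.707 × 0.25 = 0.1767 in; A_we = 0.1767 × 10.5 = 1.856 in².
Directional factor: 1.0 + 0.5 sin^1.5(90°) = 1.5.
F_nw = 0.6 × 60 × 1.5 = 54 ksi.
φR_n = 0.75 × 54 × 1.856 = 75.16 kip.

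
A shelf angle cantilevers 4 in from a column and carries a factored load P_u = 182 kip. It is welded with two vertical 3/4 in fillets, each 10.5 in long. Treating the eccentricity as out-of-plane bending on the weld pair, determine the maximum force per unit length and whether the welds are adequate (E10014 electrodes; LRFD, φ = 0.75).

E100XX → F_EXX = 100 ksi.
L_w = 2 × 10.5 = 21 in; section modulus (unit throat) S = 2 × L²/6 = 36.75 in².
Direct shear f_v = P/L_w = 182/21 = 8.667 kip/in.
Moment M = P × e = 182 × 4 = 728 kip·in; bending f_b = M/S = 19.81 kip/in.
f_max = √(f_v² + f_b²) = √(8.667² + 19.81²) = 21.62 kip/in.
φr_n = 0.75 × 0.6 × 100 × (0.707 × 0.75) = 23.86 kip/in → adequate.

f_max ≈ 21.6 kip/in; adequate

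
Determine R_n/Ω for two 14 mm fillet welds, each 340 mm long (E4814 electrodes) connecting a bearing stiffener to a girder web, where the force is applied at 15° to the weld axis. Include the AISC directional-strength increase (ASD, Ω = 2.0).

R_n/Ω ≈ 1030 kN

E48XX → F_EXX = 480 MPa.
t_e = 0.707 × 14 = 9.898 mm; A_we = 9.898 × 680 = 6731 mm².
Directional factor: 1.0 + 0.5 sin^1.5(15°) = 1.066.
F_nw = 0.6 × 480 × 1.066 = 307 MPa.
R_n/Ω = (307 × 6731) / 2.0 × 10⁻³ = 1033 kN.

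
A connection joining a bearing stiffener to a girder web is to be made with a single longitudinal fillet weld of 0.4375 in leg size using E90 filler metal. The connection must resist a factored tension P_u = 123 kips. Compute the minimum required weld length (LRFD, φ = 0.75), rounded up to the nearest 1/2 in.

E90XX → F_EXX = 90 ksi.
Throat t_e = 0.707 × 0.4375 = 0.3093 in.
φr_n = 0.75 × 0.6 × 90 × 0.3093 = 12.53 kips/in.
L_req = P_u / φr_n = 123 / 12.53 = 9.819 in total.
Round up → use L = 10 in.

L = 10 in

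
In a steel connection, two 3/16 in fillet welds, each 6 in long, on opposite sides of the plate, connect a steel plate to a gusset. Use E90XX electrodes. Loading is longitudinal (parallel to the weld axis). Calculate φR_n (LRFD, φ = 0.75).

φR_n ≈ 64.4 kips

E90XX → F_EXX = 90 ksi.
Effective throat t_e = 0.707 × 0.1875 = 0.1326 in.
Total length L = 12 in; A_we = 0.1326 × 12 = 1.591 in².
F_nw = 0.6 F_EXX = 0.6 × 90 = 54 ksi.
φR_n = 0.75 × 54 × 1.591 = 64.43 kips.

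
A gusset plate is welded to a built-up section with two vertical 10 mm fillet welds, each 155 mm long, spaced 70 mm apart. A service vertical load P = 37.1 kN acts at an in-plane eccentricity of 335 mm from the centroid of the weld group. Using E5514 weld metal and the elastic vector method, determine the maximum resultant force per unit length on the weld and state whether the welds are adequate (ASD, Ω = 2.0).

E55XX → F_EXX = 550 MPa.
Total weld length L_w = 310 mm. Treat welds as unit-width lines.
Polar moment about centroid: J = 2[d³/12 + d(b/2)²] = 2[155³/12 + 155×35²] = 1000000 mm³.
Direct shear f_v = P/L_w = 37.1×10³ / 310 = 119.7 N/mm (vertical).
Torsion M = P·e = 37.1×10³ × 335 = 12428000 N·mm.
Critical point at (x, y) = (35, 77.5) from centroid. f_tx = M·y/J = 962.8 N/mm; f_ty = M·x/J = 434.8 N/mm.
Resultant f_max = √[f_tx² + (f_v + f_ty)²] = √[962.8² + (119.7 + 434.8)²] = 1111 N/mm.
Capacity per unit length: r_n/Ω = (1/2.0) × 0.6 × 550 × (0.707 × 10) = 1167 N/mm.
1111 ≤ 1167 → adequate.

f_max ≈ 1110 N/mm; adequate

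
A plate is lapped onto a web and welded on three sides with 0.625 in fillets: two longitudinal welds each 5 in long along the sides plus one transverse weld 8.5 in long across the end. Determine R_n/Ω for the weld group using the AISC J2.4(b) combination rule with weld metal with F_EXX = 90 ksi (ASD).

R_n/Ω ≈ 254 kips

t_e = 0.707 × 0.625 = 0.4419 in.
R_nwl = 0.6 × 90 × 0.4419 × 10 = 238.6 kips (longitudinal, 2 welds).
R_nwt = 0.6 × 90 × 0.4419 × 8.5 = 202.8 kips (transverse, base value).
(i) R_nwl + R_nwt = 441.4 kips; (ii) 0.85 R_nwl + 1.5 R_nwt = 507.1 kips.
R_n = max = 507.1 kips [governs: (ii)]; R_n/Ω = 253.5 kips.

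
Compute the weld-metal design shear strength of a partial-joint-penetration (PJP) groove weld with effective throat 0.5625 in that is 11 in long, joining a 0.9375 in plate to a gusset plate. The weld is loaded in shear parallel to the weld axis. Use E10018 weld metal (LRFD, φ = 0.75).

E100XX → F_EXX = 100 ksi.
Effective throat (given) t_e = 0.5625 in.
A_we = 0.5625 × 11 = 6.188 in².
F_nw = 0.6 F_EXX = 60 ksi.
φR_n = 0.75 × 60 × 6.188 = 278.4 kips.

φR_n ≈ 278 kips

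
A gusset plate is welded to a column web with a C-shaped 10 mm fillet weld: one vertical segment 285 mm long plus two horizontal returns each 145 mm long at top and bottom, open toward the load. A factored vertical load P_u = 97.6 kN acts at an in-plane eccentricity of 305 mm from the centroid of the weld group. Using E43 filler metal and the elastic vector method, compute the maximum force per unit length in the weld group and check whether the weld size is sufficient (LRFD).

E43XX → F_EXX = 430 MPa.
Total weld length L_w = 575 mm. Treat welds as unit-width lines.
Centroid: x̄ = 2×145×72.5 / 575 = 36.57 mm from the vertical weld.
Polar moment about centroid: J = I_x + I_y = [285³/12 + 2×145×142.5²] + [285×36.57² + 2(145³/12 + 145×35.93²)] = 9082000 mm³.
Direct shear f_v = P/L_w = 97.6×10³ / 575 = 169.7 N/mm (vertical).
Torsion M = P·e = 97.6×10³ × 305 = 29768000 N·mm.
Critical point at (x, y) = (108.4, 142.5) from centroid. f_tx = M·y/J = 467.1 N/mm; f_ty = M·x/J = 355.4 N/mm.
Resultant f_max = √[f_tx² + (f_v + f_ty)²] = √[467.1² + (169.7 + 355.4)²] = 702.8 N/mm.
Capacity per unit length: φr_n = 0.75 × 0.6 × 430 × (0.707 × 10) = 1368 N/mm.
702.8 ≤ 1368 → adequate.

f_max ≈ 703 N/mm; adequate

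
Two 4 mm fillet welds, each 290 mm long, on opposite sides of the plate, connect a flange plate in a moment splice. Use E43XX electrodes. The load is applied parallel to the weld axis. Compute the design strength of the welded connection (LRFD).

E43XX → F_EXX = 430 MPa.
Effective throat t_e = 0.707 × 4 = 2.828 mm.
Total length L = 580 mm; A_we = 2.828 × 580 = 1640 mm².
F_nw = 0.6 F_EXX = 0.6 × 430 = 258 MPa.
φR_n = 0.75 × 258 × 1640 × 10⁻³ = 317.4 kN.

φR_n ≈ 317 kN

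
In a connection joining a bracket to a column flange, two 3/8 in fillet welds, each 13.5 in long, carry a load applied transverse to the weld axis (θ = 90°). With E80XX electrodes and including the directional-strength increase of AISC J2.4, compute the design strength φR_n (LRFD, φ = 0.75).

E80XX → F_EXX = 80 ksi.
t_e = 0.707 × 0.375 = 0.2651 in; A_we = 0.2651 × 27 = 7.158 in².
Directional factor: 1.0 + 0.5 sin^1.5(90°) = 1.5.
F_nw = 0.6 × 80 × 1.5 = 72 ksi.
φR_n = 0.75 × 72 × 7.158 = 386.6 kip.

φR_n ≈ 387 kip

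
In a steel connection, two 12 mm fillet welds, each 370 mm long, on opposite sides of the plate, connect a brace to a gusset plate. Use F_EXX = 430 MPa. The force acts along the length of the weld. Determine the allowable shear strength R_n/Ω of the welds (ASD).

R_n/Ω ≈ 810 kN

Effective throat t_e = 0.707 × 12 = 8.484 mm.
Total length L = 740 mm; A_we = 8.484 × 740 = 6278 mm².
F_nw = 0.6 F_EXX = 0.6 × 430 = 258 MPa.
R_n = 258 × 6278 × 10⁻³ = 1620 kN; R_n/Ω = 1620/2.0 = 809.9 kN.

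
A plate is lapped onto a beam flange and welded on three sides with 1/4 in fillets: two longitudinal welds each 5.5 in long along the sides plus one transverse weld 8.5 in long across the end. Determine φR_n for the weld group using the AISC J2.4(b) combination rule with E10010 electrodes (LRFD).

E100XX → F_EXX = 100 ksi.
t_e = 0.707 × 0.25 = 0.1767 in.
R_nwl = 0.6 × 100 × 0.1767 × 11 = 116.7 kips (longitudinal, 2 welds).
R_nwt = 0.6 × 100 × 0.1767 × 8.5 = 90.14 kips (transverse, base value).
(i) R_nwl + R_nwt = 206.8 kips; (ii) 0.85 R_nwl + 1.5 R_nwt = 234.4 kips.
R_n = max = 234.4 kips [governs: (ii)]; φR_n = 175.8 kips.

φR_n ≈ 176 kips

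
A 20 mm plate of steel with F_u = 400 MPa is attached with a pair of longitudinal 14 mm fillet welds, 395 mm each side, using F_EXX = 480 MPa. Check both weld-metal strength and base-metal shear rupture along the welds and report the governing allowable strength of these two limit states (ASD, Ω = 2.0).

t_e = 0.707 × 14 = 9.898 mm; L = 790 mm.
Weld metal: R_n/Ω = (1/2.0) × 0.6 × 480 × 9.898 × 790 × 10⁻³ = 1126 kN.
Base metal (shear rupture): R_n/Ω = (1/2.0) × 0.6 × 400 × 20 × 790 × 10⁻³ = 1896 kN.
Governing: weld metal.

R_n/Ω ≈ 1130 kN (weld metal governs)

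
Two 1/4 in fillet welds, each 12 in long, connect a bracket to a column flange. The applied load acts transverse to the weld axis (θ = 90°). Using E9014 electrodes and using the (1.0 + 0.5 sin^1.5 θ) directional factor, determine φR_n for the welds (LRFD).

E90XX → F_EXX = 90 ksi.
t_e = 0.707 × 0.25 = 0.1767 in; A_we = 0.1767 × 24 = 4.242 in².
Directional factor: 1.0 + 0.5 sin^1.5(90°) = 1.5.
F_nw = 0.6 × 90 × 1.5 = 81 ksi.
φR_n = 0.75 × 81 × 4.242 = 257.7 kip.

φR_n ≈ 258 kip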